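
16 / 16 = 1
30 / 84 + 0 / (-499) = 5 / 14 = 0.36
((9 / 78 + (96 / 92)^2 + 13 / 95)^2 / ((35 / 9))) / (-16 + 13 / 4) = -9211529191107 / 253958191088875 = -0.04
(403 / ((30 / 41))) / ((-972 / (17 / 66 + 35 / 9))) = -13565383 / 5773680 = -2.35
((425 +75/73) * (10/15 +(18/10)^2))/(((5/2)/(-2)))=-1457968/1095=-1331.48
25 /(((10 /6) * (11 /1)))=15 /11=1.36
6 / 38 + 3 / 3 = 22 / 19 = 1.16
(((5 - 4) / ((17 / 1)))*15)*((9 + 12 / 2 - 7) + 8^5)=28920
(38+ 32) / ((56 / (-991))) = -4955 / 4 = -1238.75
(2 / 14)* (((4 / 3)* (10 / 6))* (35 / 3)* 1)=100 / 27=3.70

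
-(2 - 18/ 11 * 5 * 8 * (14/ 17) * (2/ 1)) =19786/ 187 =105.81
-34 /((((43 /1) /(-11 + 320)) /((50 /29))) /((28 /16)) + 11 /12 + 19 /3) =-7354200 /1578151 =-4.66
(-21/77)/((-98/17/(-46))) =-1173/539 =-2.18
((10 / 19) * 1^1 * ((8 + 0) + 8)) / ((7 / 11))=1760 / 133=13.23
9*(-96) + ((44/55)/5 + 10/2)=-21471/25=-858.84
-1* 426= -426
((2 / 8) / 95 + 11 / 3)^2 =17497489 / 1299600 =13.46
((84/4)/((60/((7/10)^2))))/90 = 0.00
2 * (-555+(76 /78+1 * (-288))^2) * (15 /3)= 1244614810 /1521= 818287.19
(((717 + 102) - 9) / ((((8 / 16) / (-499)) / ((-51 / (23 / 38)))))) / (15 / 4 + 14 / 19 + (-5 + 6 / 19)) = -7937644896 / 23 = -345114995.48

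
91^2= 8281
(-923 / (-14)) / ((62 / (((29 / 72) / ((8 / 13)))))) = 347971 / 499968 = 0.70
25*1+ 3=28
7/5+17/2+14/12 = 166/15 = 11.07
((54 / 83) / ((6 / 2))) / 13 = 18 / 1079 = 0.02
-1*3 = -3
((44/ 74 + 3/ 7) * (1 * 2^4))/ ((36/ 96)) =33920/ 777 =43.66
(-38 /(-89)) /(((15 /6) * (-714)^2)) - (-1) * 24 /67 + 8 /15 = 677553125 /759978387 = 0.89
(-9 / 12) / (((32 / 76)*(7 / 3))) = -171 / 224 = -0.76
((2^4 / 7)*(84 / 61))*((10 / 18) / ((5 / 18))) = 384 / 61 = 6.30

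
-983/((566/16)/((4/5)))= -31456/1415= -22.23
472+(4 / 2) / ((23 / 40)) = 10936 / 23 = 475.48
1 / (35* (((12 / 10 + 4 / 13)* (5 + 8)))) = 1 / 686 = 0.00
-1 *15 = -15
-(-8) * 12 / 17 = 96 / 17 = 5.65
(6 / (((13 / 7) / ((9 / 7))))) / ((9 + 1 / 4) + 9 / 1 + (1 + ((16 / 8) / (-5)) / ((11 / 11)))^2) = 5400 / 24193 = 0.22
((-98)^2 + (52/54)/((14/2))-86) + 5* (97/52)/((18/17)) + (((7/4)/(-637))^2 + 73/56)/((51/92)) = 289765289045/30407832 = 9529.30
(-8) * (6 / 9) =-16 / 3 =-5.33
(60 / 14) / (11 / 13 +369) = 195 / 16828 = 0.01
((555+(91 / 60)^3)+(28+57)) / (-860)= -138993571 / 185760000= -0.75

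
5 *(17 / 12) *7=595 / 12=49.58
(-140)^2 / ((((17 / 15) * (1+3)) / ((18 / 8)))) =165375 / 17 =9727.94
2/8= 1/4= 0.25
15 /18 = 5 /6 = 0.83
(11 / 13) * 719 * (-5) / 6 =-39545 / 78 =-506.99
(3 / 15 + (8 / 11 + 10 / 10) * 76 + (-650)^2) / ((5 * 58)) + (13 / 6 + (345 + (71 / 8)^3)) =30667626883 / 12249600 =2503.56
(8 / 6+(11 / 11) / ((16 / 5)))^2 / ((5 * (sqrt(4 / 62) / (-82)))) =-255881 * sqrt(62) / 11520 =-174.90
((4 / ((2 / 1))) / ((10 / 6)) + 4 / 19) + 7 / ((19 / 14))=624 / 95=6.57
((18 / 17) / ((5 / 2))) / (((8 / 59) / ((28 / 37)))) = 7434 / 3145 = 2.36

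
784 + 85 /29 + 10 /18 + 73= 224587 /261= 860.49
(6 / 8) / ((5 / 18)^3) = 4374 / 125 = 34.99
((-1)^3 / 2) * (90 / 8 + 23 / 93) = -4277 / 744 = -5.75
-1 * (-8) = 8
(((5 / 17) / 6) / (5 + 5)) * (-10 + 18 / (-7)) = -22 / 357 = -0.06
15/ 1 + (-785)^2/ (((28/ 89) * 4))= 54845705/ 112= 489693.79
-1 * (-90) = 90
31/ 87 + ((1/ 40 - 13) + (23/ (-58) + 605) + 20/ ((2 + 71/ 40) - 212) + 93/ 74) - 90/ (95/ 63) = 10870019487169/ 20376398760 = 533.46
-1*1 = -1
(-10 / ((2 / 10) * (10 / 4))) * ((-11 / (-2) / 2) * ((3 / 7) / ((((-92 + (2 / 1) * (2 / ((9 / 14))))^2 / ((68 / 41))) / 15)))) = -3408075 / 42761852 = -0.08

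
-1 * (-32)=32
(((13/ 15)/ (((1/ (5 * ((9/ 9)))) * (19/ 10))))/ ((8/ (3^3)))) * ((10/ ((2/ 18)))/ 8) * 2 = 26325/ 152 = 173.19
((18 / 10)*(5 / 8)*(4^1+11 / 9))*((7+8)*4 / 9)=235 / 6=39.17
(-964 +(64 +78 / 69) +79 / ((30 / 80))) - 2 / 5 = -237568 / 345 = -688.60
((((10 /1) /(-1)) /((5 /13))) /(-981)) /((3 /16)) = 416 /2943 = 0.14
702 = 702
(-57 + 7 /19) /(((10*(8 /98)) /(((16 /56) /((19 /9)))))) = -16947 /1805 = -9.39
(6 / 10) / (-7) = -3 / 35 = -0.09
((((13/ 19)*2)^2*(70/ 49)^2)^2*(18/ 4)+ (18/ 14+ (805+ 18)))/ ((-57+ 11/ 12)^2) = 0.28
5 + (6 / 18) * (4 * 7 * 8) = 239 / 3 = 79.67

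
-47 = -47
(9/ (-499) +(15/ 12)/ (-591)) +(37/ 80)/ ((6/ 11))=0.83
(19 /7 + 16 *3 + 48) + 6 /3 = 705 /7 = 100.71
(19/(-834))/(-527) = 19/439518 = 0.00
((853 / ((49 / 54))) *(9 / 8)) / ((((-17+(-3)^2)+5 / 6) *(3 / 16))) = -1658232 / 2107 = -787.01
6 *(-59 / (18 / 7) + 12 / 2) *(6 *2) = -1220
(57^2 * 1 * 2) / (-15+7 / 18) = -444.73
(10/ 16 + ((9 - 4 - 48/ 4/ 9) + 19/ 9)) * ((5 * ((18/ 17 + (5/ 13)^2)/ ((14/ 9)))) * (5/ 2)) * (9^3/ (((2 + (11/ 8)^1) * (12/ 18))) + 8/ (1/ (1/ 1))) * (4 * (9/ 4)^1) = 29848009725/ 160888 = 185520.42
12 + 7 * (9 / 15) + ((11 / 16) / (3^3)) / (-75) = 524869 / 32400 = 16.20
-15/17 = -0.88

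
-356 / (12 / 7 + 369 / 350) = -124600 / 969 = -128.59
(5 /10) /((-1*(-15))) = 1 /30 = 0.03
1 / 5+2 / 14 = 12 / 35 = 0.34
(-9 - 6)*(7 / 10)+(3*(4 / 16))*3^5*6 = 1083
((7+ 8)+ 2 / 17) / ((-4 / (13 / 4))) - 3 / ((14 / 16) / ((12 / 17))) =-27995 / 1904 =-14.70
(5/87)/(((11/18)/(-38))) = -1140/319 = -3.57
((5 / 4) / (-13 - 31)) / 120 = -1 / 4224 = -0.00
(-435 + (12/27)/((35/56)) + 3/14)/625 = -273467/393750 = -0.69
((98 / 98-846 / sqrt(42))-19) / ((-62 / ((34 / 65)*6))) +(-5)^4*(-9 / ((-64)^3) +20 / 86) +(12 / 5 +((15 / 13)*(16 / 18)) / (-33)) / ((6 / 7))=14382*sqrt(42) / 14105 +1005443971914197 / 6745899663360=155.65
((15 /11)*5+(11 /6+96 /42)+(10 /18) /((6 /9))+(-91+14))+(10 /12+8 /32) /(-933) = -56234777 /862092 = -65.23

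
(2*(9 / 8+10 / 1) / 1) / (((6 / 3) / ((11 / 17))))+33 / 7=11341 / 952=11.91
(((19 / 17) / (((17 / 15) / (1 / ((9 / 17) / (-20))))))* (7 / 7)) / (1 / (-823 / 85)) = 312740 / 867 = 360.72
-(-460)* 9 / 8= 1035 / 2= 517.50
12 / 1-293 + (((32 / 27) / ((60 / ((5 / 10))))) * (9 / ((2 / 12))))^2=-63161 / 225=-280.72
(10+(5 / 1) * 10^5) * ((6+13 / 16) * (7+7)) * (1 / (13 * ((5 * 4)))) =38150763 / 208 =183417.13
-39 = -39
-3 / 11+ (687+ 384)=11778 / 11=1070.73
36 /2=18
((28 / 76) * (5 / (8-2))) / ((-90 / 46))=-161 / 1026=-0.16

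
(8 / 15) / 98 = 4 / 735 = 0.01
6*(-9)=-54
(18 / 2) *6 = 54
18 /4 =9 /2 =4.50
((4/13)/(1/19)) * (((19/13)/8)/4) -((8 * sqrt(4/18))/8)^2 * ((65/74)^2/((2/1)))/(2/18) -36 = -67565809/1850888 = -36.50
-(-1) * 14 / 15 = 14 / 15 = 0.93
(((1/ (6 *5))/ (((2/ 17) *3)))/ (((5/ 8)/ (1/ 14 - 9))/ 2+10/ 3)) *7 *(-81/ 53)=-32130/ 104887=-0.31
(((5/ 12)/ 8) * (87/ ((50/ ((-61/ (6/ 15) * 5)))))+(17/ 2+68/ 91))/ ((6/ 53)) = -36950699/ 69888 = -528.71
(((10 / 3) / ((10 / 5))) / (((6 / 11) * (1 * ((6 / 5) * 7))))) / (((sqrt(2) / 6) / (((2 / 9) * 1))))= 0.34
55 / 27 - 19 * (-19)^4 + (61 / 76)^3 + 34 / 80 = -2476096.02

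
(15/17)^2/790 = 0.00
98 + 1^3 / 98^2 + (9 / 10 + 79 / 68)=40842253 / 408170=100.06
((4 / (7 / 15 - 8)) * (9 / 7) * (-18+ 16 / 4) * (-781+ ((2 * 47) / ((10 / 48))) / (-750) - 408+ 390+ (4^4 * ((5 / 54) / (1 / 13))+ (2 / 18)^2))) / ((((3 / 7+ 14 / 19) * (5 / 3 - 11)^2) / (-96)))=68069507616 / 15325625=4441.55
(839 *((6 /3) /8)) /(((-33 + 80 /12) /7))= -17619 /316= -55.76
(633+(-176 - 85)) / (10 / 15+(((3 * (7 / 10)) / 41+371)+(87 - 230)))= 457560 / 281323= 1.63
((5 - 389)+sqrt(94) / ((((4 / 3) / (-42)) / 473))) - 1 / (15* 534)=-29799* sqrt(94) / 2 - 3075841 / 8010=-144840.01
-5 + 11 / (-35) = -186 / 35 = -5.31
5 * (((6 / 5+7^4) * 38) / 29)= 15738.55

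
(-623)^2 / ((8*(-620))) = -388129 / 4960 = -78.25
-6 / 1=-6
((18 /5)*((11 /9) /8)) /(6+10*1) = 0.03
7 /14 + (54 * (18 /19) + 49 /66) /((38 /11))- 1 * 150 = -582551 /4332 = -134.48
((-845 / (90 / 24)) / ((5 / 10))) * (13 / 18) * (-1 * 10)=87880 / 27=3254.81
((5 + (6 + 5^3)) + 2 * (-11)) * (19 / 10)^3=390963 / 500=781.93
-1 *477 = -477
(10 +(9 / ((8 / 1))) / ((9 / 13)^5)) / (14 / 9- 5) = -896173 / 180792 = -4.96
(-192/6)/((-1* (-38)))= -16/19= -0.84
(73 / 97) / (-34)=-73 / 3298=-0.02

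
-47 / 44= -1.07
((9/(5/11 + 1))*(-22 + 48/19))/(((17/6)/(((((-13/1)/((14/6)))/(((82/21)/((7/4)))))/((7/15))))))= 96428475/423776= 227.55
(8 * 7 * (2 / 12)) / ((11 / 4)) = 112 / 33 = 3.39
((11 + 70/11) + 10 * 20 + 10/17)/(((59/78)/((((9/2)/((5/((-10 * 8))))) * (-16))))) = 3662260992/11033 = 331937.01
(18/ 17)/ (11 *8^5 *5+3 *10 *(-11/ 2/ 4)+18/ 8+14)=18/ 30637655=0.00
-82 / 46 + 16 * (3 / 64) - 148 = -13711 / 92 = -149.03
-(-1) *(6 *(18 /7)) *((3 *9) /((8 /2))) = 104.14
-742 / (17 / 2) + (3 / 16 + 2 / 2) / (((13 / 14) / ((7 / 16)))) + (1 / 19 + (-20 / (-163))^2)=-1237611951567 / 14280093568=-86.67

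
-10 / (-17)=10 / 17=0.59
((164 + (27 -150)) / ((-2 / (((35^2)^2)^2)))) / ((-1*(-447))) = -92326891015625 / 894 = -103273927310.54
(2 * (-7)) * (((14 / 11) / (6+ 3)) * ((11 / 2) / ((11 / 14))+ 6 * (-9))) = 93.05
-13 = -13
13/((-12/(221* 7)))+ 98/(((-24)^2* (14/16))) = -30163/18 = -1675.72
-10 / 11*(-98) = 980 / 11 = 89.09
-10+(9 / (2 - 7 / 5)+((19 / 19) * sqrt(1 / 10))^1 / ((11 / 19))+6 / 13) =19 * sqrt(10) / 110+71 / 13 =6.01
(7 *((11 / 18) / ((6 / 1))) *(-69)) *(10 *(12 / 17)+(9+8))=-1183.56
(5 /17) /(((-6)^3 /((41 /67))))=-205 /246024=-0.00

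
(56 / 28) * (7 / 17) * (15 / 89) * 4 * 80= 67200 / 1513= 44.42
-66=-66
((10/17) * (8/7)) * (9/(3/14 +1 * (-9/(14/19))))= -60/119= -0.50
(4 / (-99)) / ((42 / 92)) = -184 / 2079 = -0.09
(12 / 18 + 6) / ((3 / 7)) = 140 / 9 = 15.56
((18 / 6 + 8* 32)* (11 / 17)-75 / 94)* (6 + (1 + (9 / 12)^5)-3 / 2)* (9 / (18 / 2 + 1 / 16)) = 59969475 / 63104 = 950.33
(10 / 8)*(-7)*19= -665 / 4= -166.25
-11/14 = -0.79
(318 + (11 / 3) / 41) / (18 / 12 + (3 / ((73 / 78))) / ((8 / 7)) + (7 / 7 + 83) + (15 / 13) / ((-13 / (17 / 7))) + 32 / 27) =121636651500 / 34138330897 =3.56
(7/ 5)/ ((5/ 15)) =21/ 5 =4.20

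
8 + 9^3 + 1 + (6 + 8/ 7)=5216/ 7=745.14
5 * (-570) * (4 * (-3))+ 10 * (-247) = 31730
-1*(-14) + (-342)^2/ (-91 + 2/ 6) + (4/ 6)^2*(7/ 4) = -780463/ 612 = -1275.27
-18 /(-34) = 9 /17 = 0.53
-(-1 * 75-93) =168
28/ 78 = 14/ 39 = 0.36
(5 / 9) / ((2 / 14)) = 35 / 9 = 3.89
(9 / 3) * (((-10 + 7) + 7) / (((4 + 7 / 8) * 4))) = 8 / 13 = 0.62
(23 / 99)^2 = 529 / 9801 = 0.05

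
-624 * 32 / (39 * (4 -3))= -512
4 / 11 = 0.36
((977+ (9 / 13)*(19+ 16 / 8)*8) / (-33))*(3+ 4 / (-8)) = -71065 / 858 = -82.83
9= 9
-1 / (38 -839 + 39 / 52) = 4 / 3201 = 0.00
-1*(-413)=413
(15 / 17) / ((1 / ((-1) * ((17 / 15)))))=-1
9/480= 3/160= 0.02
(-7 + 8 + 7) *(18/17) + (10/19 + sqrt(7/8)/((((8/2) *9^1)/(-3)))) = 2906/323 - sqrt(14)/48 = 8.92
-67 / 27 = -2.48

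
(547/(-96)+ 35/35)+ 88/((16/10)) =4829/96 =50.30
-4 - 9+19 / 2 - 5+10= 3 / 2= 1.50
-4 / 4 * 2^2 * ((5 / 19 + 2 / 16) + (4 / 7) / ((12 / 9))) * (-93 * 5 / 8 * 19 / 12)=134695 / 448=300.66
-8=-8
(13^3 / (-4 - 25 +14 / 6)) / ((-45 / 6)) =2197 / 200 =10.98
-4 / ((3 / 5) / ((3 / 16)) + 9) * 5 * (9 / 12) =-75 / 61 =-1.23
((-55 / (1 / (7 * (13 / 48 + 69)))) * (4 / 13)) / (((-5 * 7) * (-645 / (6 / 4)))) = -0.55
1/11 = 0.09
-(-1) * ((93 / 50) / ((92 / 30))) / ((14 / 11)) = 3069 / 6440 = 0.48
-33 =-33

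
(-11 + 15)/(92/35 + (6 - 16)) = -0.54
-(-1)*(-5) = -5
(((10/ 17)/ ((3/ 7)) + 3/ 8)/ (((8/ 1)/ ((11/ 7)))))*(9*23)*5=2705835/ 7616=355.28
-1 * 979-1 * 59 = -1038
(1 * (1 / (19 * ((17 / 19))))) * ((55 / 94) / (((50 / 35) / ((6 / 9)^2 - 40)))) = -6853 / 7191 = -0.95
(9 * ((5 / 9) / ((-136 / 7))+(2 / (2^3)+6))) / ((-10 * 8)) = -1523 / 2176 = -0.70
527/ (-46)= -527/ 46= -11.46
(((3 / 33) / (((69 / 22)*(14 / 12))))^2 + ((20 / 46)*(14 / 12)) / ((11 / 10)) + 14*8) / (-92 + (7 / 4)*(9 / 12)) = -1539183904 / 1241175243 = -1.24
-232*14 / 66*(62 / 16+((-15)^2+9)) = -35119 / 3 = -11706.33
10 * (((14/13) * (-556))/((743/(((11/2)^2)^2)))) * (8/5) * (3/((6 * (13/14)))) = -6353.25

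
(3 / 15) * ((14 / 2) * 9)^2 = 3969 / 5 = 793.80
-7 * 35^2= -8575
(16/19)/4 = 4/19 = 0.21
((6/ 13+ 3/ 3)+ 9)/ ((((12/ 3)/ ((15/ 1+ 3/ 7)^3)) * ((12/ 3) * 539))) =10707552/ 2403401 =4.46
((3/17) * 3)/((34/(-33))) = -297/578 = -0.51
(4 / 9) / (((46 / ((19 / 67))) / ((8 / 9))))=304 / 124821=0.00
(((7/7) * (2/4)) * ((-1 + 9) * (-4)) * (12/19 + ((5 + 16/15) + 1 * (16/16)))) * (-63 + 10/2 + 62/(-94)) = 32260576/4465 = 7225.21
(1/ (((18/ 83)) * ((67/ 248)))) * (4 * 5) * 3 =205840/ 201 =1024.08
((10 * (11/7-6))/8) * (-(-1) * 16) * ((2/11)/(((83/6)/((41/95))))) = -61008/121429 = -0.50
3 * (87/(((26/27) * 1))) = 7047/26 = 271.04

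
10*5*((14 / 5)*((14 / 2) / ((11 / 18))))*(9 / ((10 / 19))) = 301644 / 11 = 27422.18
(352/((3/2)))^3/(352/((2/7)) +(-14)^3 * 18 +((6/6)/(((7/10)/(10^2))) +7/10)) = -269.13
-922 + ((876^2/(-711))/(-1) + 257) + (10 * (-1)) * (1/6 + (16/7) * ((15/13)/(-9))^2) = 346747808/841113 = 412.25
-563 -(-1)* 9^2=-482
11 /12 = 0.92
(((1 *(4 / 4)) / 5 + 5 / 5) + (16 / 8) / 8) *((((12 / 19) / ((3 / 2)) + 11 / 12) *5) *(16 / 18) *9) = 8845 / 114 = 77.59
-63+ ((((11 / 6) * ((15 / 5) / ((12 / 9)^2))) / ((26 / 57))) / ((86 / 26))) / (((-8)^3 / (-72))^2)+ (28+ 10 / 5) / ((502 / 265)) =-133325481063 / 2829320192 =-47.12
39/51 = 13/17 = 0.76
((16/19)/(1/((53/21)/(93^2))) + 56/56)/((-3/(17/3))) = -58680583/31058559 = -1.89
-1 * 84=-84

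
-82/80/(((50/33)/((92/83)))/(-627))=19511613/41500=470.16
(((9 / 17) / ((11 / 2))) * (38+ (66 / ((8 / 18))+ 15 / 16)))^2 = 728514081 / 2238016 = 325.52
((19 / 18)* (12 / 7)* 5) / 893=10 / 987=0.01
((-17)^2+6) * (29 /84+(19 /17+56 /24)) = 533065 /476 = 1119.88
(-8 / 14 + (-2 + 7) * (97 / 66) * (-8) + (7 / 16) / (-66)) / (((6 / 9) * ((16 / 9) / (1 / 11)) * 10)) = -3949497 / 8673280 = -0.46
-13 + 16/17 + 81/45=-872/85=-10.26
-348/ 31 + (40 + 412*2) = 26436/ 31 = 852.77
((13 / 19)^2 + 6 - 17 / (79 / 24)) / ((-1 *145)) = -37177 / 4135255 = -0.01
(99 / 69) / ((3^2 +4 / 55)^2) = 99825 / 5727023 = 0.02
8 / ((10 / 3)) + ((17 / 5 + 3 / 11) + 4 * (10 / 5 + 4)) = 1654 / 55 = 30.07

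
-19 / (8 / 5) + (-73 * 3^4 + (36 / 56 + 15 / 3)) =-331477 / 56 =-5919.23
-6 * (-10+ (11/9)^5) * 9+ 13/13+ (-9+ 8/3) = 847214/2187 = 387.39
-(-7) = 7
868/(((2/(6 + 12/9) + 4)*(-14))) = -682/47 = -14.51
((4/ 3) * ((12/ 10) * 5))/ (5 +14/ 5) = 40/ 39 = 1.03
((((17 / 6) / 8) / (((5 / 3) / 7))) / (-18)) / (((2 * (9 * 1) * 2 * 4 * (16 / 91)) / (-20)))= 10829 / 165888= 0.07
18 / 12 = 3 / 2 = 1.50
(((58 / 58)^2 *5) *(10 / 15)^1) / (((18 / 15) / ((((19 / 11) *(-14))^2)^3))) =8855841366030400 / 15944049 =555432397.76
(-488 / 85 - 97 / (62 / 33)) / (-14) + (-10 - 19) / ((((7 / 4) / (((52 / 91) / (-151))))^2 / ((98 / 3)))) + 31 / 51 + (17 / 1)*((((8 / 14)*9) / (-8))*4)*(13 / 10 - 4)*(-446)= -1859495199296747 / 35327413380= -52636.04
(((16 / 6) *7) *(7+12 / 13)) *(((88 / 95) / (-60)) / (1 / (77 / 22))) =-444136 / 55575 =-7.99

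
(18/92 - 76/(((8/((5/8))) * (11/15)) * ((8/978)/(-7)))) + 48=112969209/16192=6976.85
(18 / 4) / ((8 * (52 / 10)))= 45 / 416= 0.11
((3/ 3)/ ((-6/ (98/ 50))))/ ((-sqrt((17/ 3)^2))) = 49/ 850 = 0.06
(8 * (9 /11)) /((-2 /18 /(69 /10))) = -22356 /55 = -406.47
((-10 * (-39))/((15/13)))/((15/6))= 135.20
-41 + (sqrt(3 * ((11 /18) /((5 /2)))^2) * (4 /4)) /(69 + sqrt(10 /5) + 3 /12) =-40.99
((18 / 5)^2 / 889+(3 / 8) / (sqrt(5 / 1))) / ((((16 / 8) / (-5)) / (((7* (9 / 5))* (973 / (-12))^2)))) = -19881309* sqrt(5) / 1280 - 76685049 / 25400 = -37750.31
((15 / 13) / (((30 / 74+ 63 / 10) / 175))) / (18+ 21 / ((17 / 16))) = 2751875 / 3451071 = 0.80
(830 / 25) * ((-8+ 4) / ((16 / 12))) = -498 / 5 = -99.60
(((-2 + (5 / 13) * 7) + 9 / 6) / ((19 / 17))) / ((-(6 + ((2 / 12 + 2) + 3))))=-153 / 871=-0.18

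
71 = 71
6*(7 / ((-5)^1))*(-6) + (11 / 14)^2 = 49997 / 980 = 51.02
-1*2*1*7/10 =-7/5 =-1.40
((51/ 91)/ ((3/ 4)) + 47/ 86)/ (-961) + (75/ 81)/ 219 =128150525/ 44470407618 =0.00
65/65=1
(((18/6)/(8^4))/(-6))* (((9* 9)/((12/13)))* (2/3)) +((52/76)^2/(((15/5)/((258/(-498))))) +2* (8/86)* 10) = 112247389817/63327879168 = 1.77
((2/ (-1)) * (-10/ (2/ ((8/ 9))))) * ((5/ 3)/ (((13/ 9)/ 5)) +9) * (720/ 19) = 1228800/ 247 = 4974.90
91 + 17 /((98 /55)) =9853 /98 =100.54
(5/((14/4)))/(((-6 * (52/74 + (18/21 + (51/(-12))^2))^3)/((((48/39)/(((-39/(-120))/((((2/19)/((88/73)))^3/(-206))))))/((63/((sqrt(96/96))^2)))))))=564978264911872/92278078391278541795711535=0.00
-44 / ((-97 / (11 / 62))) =242 / 3007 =0.08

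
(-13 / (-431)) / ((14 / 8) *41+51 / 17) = 4 / 9913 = 0.00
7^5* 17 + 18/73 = 20857505/73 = 285719.25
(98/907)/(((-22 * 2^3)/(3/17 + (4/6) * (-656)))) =1092455/4070616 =0.27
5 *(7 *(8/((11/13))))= 3640/11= 330.91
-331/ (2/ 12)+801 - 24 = -1209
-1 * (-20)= 20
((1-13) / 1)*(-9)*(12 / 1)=1296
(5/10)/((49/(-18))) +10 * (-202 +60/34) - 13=-1678942/833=-2015.54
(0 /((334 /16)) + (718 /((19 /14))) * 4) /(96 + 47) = 40208 /2717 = 14.80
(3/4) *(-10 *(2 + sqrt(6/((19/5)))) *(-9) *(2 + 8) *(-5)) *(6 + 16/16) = -76936.27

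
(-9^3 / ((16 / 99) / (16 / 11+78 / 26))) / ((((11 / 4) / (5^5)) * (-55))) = 200930625 / 484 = 415145.92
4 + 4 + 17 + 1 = 26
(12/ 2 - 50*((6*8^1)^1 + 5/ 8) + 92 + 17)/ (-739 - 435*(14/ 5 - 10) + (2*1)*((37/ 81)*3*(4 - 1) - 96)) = -83385/ 79532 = -1.05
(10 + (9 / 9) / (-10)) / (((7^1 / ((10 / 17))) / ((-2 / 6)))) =-33 / 119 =-0.28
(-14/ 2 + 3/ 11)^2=5476/ 121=45.26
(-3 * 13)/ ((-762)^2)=-13/ 193548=-0.00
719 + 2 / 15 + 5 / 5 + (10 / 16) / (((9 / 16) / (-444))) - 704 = -2386 / 5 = -477.20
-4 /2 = -2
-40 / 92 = -10 / 23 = -0.43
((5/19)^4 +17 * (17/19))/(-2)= -991438/130321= -7.61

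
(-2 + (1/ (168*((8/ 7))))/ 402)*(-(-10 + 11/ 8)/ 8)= -3550441/ 1646592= -2.16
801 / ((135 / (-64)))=-5696 / 15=-379.73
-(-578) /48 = 289 /24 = 12.04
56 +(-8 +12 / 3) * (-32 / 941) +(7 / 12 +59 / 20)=842233 / 14115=59.67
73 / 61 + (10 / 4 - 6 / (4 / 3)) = -49 / 61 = -0.80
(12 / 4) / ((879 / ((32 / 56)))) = 4 / 2051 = 0.00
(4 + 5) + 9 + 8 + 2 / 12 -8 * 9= -275 / 6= -45.83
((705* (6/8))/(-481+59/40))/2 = -10575/19181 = -0.55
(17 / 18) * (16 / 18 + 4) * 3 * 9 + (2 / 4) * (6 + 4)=129.67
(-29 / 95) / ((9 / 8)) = -232 / 855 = -0.27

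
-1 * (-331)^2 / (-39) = 109561 / 39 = 2809.26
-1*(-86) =86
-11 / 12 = -0.92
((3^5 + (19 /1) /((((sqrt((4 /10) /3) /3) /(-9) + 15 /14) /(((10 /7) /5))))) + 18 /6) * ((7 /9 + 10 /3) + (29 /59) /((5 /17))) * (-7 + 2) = -3160576204912 /435416991 - 49003584 * sqrt(30) /145138997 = -7260.58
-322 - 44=-366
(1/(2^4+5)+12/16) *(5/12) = 335/1008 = 0.33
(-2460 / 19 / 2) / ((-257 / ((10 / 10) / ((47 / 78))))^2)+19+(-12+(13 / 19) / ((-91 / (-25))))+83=1750044997555 / 19404998053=90.19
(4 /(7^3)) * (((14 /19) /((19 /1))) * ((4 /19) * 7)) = 32 /48013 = 0.00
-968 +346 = -622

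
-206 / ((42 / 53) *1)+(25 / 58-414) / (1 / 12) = -3180673 / 609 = -5222.78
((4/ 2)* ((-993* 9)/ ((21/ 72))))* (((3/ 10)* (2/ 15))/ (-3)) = 142992/ 175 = 817.10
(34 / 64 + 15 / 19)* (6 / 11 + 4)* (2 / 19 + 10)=21900 / 361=60.66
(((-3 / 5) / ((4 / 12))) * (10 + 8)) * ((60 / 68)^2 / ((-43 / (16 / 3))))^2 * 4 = -186624000 / 154430329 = -1.21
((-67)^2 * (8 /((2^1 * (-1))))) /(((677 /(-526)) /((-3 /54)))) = -4722428 /6093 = -775.06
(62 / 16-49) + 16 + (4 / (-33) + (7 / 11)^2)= -83755 / 2904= -28.84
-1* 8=-8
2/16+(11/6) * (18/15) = 93/40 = 2.32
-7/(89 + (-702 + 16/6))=21/1831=0.01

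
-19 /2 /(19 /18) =-9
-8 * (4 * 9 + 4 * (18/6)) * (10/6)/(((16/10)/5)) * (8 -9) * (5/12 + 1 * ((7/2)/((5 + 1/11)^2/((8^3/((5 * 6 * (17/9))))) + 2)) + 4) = 217820500/21207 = 10271.16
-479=-479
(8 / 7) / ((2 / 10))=40 / 7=5.71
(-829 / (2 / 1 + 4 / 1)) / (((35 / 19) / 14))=-15751 / 15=-1050.07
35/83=0.42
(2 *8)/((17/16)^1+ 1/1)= 256/33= 7.76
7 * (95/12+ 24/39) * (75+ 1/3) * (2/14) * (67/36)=10077001/8424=1196.23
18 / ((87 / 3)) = 18 / 29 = 0.62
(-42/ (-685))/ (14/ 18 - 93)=-189/ 284275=-0.00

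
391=391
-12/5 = -2.40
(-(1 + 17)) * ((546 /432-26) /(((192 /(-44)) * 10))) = -19591 /1920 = -10.20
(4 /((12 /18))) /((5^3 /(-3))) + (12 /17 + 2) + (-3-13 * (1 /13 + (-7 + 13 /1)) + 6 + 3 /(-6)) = -314237 /4250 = -73.94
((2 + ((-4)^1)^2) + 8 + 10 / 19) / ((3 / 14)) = 2352 / 19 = 123.79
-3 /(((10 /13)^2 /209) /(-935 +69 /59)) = 1459534362 /1475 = 989514.82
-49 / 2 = -24.50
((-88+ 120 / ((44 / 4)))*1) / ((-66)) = 424 / 363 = 1.17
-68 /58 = -34 /29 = -1.17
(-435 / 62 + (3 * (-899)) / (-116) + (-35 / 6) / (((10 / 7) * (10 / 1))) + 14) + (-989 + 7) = -3542089 / 3720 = -952.17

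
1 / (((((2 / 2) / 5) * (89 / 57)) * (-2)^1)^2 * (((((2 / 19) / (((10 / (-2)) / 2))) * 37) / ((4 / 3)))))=-2.19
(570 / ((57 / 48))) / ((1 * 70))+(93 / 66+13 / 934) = 297746 / 35959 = 8.28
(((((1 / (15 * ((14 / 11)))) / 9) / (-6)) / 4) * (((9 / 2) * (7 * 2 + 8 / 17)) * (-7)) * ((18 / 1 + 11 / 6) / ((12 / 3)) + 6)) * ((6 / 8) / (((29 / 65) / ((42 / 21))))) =1541969 / 378624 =4.07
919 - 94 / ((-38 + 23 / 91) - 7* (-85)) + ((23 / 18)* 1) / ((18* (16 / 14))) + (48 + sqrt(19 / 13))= sqrt(247) / 13 + 63544390891 / 65720160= 968.10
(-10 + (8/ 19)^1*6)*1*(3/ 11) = -426/ 209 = -2.04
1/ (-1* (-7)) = 1/ 7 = 0.14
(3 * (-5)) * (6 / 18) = -5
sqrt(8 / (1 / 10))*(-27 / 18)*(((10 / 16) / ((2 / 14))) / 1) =-105*sqrt(5) / 4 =-58.70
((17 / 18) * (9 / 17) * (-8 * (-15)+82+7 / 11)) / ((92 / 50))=55725 / 1012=55.06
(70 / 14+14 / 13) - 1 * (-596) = 7827 / 13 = 602.08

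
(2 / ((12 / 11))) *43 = 473 / 6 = 78.83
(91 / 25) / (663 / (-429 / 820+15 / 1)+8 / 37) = 13323219 / 168419900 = 0.08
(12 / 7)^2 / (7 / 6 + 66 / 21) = 864 / 1267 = 0.68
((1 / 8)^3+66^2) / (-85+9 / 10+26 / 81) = -903260565 / 17372416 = -51.99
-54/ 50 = -27/ 25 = -1.08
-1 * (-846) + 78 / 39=848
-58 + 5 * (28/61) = -3398/61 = -55.70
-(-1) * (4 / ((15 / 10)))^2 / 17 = 0.42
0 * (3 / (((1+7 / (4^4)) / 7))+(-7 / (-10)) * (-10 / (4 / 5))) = 0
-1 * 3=-3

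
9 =9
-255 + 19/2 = -491/2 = -245.50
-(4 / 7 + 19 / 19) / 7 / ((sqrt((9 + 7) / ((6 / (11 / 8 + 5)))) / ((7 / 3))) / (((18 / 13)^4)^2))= -40406522112* sqrt(17) / 97071955799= -1.72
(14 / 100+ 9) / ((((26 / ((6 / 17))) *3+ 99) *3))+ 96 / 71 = 4640447 / 3408000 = 1.36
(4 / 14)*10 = 20 / 7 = 2.86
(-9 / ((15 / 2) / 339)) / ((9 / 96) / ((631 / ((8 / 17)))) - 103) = 87274872 / 22097605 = 3.95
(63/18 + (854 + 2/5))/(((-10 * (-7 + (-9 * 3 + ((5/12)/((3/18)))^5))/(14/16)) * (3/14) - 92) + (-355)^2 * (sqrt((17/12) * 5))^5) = 12965014161792/17265299843238416343065 + 11023507277622000 * sqrt(255)/3453059968647683268613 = 0.00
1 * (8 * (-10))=-80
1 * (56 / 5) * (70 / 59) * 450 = 352800 / 59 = 5979.66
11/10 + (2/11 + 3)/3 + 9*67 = 199703/330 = 605.16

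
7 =7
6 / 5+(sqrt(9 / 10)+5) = 3 * sqrt(10) / 10+31 / 5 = 7.15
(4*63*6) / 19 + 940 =19372 / 19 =1019.58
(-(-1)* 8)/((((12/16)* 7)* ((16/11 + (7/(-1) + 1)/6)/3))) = 352/35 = 10.06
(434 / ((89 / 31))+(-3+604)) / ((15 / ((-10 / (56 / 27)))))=-241.77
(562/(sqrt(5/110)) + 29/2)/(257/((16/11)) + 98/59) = 13688/168361 + 530528* sqrt(22)/168361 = 14.86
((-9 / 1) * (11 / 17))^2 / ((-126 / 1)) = -1089 / 4046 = -0.27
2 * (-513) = -1026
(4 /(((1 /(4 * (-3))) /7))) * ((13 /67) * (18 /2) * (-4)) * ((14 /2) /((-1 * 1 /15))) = -246433.43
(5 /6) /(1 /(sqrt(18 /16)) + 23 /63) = -2415 /5998 + 2205 * sqrt(2) /2999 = 0.64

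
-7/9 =-0.78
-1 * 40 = -40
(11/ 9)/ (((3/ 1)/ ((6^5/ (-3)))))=-1056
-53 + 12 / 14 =-365 / 7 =-52.14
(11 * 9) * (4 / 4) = 99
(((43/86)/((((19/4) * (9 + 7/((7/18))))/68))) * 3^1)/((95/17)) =2312/16245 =0.14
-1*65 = -65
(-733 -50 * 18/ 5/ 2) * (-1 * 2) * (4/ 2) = 3292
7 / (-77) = -0.09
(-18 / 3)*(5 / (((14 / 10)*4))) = -75 / 14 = -5.36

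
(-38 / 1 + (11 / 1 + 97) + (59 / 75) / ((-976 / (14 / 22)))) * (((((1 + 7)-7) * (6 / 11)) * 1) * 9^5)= 3328213448763 / 1476200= 2254581.66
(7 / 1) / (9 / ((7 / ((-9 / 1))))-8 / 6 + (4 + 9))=147 / 2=73.50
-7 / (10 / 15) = -21 / 2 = -10.50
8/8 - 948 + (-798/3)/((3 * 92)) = -130819/138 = -947.96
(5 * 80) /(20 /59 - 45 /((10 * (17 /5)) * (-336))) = 17973760 /15409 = 1166.45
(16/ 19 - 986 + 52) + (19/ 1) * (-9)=-20979/ 19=-1104.16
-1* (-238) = 238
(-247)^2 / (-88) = -61009 / 88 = -693.28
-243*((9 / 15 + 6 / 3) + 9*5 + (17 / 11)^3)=-82946349 / 6655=-12463.76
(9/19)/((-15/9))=-27/95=-0.28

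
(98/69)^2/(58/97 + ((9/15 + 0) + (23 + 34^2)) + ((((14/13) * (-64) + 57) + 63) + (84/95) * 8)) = 287627795/176571164151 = 0.00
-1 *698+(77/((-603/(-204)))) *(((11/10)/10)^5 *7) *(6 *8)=-7305711789687/10468750000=-697.86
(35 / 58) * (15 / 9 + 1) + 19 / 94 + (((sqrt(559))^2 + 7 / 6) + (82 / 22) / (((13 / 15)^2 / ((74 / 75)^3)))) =2692550227792 / 4750906875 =566.74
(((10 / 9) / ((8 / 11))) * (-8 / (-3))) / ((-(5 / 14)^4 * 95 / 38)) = -100.17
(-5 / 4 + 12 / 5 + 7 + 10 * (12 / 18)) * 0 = 0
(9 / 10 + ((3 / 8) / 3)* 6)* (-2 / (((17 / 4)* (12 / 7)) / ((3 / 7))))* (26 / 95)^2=-0.01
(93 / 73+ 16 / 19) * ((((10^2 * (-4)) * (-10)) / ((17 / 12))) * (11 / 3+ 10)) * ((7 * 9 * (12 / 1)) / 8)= 181946520000 / 23579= 7716464.65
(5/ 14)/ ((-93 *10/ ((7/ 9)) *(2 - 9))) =1/ 23436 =0.00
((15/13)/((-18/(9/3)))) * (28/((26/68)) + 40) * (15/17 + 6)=-33120/221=-149.86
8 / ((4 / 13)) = 26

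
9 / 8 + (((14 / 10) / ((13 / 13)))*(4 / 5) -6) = -751 / 200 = -3.76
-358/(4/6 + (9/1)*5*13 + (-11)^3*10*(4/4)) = 0.03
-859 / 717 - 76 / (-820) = -162472 / 146985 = -1.11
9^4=6561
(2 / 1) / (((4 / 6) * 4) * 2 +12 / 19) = 57 / 170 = 0.34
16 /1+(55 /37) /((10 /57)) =1811 /74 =24.47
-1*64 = -64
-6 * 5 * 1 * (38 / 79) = -1140 / 79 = -14.43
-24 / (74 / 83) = -996 / 37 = -26.92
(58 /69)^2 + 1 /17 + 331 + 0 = 26852096 /80937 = 331.77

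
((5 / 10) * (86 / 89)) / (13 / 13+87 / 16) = 688 / 9167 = 0.08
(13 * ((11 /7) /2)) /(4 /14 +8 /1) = 143 /116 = 1.23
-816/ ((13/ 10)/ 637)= -399840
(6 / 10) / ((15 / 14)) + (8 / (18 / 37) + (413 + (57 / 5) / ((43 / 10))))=4185943 / 9675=432.66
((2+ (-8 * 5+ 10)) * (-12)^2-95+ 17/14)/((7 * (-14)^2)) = -57761/19208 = -3.01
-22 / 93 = -0.24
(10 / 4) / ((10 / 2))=1 / 2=0.50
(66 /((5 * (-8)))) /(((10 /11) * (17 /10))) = -363 /340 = -1.07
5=5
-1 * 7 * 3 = -21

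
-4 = -4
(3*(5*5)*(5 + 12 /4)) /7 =85.71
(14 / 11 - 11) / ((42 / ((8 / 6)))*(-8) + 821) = -107 / 6259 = -0.02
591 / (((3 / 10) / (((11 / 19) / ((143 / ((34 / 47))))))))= 66980 / 11609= 5.77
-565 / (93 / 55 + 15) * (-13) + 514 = 875827 / 918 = 954.06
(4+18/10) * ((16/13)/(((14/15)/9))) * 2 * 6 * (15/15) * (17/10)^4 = 392381658/56875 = 6899.02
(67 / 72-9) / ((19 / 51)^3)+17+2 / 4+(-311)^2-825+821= 5299452125 / 54872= 96578.44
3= 3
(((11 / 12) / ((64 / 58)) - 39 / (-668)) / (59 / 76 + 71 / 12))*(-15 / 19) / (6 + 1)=-0.01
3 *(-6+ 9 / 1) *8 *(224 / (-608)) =-504 / 19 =-26.53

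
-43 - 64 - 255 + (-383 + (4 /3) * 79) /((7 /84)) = -3694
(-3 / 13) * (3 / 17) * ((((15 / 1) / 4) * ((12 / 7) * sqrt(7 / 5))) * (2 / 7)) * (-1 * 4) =648 * sqrt(35) / 10829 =0.35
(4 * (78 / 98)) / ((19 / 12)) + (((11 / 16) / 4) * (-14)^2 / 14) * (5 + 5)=26.07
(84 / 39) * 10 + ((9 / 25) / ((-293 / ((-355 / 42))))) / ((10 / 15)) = 11493907 / 533260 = 21.55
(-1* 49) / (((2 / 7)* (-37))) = 343 / 74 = 4.64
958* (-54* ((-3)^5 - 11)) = 13139928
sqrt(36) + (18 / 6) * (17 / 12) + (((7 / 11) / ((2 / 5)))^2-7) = 1399 / 242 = 5.78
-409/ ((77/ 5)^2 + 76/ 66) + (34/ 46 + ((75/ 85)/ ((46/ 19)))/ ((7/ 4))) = -413730274/ 538113359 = -0.77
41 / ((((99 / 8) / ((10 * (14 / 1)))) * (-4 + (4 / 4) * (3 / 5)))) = -229600 / 1683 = -136.42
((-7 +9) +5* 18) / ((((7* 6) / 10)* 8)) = 115 / 42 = 2.74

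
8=8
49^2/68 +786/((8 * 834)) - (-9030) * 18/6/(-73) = -463220895/1379992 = -335.67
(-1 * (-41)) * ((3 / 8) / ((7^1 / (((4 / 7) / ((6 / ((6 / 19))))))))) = 123 / 1862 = 0.07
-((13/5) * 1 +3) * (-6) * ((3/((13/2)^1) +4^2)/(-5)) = -35952/325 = -110.62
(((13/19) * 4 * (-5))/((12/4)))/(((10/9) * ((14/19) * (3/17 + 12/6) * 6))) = -221/518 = -0.43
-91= -91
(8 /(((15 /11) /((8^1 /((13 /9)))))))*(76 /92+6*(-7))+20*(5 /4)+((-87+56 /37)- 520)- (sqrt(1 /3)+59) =-109375563 /55315- sqrt(3) /3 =-1977.90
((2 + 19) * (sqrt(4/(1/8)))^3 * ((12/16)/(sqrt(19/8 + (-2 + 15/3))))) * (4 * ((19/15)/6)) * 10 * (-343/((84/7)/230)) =-1343023360 * sqrt(43)/129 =-68269714.11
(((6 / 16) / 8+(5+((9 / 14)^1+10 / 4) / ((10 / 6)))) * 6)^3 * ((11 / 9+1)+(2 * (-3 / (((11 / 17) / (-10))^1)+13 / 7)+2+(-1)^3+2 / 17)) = 528254962605845007 / 73562030080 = 7181081.90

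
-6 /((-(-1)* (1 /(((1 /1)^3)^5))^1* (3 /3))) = -6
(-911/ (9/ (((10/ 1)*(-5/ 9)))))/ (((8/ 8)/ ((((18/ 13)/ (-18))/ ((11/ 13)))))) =-45550/ 891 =-51.12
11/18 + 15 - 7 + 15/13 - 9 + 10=2519/234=10.76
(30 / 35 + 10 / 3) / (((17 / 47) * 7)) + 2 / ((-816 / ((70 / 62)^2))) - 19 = -111098795 / 6404104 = -17.35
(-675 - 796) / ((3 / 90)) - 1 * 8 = -44138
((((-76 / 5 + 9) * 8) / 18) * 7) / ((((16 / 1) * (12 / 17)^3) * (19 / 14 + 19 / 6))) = -0.76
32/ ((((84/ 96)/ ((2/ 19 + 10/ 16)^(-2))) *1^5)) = 5914624/ 86247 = 68.58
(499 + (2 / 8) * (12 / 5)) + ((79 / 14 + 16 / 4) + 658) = 81707 / 70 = 1167.24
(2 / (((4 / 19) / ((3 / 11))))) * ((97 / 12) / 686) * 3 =5529 / 60368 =0.09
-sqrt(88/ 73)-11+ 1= -10-2*sqrt(1606)/ 73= -11.10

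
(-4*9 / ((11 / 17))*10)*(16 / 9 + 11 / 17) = -14840 / 11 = -1349.09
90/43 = 2.09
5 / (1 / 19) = 95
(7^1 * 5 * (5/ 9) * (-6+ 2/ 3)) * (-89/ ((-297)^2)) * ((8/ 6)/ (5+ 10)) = 199360/ 21434787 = 0.01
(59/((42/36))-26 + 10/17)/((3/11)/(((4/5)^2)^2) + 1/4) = 8431104/306901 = 27.47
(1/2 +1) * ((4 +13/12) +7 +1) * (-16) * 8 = -2512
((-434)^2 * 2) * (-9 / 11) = -3390408 / 11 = -308218.91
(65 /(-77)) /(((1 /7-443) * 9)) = 13 /61380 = 0.00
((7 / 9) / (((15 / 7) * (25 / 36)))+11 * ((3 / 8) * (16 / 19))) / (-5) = -28474 / 35625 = -0.80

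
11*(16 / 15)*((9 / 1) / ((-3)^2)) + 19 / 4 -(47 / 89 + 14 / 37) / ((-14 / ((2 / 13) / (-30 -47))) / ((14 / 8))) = 1629994501 / 98888790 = 16.48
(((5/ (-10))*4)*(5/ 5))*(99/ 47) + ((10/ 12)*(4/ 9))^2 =-139642/ 34263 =-4.08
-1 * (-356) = 356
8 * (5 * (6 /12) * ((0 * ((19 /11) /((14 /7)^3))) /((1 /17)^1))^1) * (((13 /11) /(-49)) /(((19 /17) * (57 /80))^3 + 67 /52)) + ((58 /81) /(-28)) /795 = -29 /901530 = -0.00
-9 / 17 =-0.53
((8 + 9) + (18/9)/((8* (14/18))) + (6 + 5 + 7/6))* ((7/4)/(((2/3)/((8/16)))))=2477/64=38.70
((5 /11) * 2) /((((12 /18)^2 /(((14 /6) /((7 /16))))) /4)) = 480 /11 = 43.64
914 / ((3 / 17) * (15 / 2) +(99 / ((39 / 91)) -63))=31076 / 5757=5.40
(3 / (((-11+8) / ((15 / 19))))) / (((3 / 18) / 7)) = -630 / 19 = -33.16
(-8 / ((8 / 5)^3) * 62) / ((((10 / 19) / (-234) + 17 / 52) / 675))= -5814534375 / 23096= -251755.04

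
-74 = -74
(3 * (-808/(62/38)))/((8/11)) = -63327/31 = -2042.81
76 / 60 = 19 / 15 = 1.27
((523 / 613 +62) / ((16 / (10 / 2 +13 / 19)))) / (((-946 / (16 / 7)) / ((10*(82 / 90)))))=-18956268 / 38563217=-0.49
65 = 65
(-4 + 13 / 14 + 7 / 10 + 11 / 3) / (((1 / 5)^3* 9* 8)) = 2.25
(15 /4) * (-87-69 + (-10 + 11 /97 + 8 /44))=-2652105 /4268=-621.39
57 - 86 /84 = 2351 /42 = 55.98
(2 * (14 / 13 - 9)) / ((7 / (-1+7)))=-1236 / 91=-13.58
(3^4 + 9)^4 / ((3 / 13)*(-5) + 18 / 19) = -5401890000 / 17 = -317758235.29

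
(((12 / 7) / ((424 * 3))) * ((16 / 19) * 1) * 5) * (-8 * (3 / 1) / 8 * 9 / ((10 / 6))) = -648 / 7049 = -0.09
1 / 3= 0.33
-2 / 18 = -1 / 9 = -0.11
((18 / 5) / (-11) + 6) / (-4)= -78 / 55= -1.42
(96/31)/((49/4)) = 384/1519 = 0.25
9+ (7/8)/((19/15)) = 1473/152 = 9.69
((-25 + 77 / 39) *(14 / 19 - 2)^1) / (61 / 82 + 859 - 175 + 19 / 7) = 4123616 / 97466447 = 0.04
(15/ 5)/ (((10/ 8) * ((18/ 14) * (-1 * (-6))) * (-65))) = -14/ 2925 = -0.00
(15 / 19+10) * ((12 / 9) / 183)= 820 / 10431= 0.08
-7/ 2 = -3.50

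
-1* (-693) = 693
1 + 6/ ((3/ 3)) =7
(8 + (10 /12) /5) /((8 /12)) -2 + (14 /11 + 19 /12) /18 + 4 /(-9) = 23675 /2376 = 9.96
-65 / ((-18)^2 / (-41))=8.23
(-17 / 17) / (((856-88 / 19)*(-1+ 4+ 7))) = -19 / 161760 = -0.00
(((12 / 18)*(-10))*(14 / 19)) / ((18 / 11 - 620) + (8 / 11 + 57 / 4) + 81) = 2464 / 262029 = 0.01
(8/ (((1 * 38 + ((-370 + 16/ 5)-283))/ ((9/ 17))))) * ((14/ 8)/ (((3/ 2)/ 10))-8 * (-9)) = -30120/ 52003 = -0.58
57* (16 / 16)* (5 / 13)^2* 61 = 86925 / 169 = 514.35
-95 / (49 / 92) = -8740 / 49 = -178.37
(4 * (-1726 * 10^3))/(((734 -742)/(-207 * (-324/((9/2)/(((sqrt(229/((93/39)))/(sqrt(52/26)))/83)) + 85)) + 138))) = 32355352045434000/25719371 -43236123948000 * sqrt(184574)/25719371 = 535791310.21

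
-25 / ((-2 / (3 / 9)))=25 / 6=4.17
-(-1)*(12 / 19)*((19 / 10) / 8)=3 / 20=0.15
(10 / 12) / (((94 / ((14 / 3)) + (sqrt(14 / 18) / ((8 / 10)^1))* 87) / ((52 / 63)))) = -97760 / 62041311 + 527800* sqrt(7) / 186123933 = 0.01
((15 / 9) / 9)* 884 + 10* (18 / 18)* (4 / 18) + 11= 4777 / 27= 176.93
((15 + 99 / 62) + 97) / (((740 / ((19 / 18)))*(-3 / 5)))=-133817 / 495504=-0.27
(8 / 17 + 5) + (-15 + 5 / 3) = -401 / 51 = -7.86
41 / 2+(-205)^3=-8615104.50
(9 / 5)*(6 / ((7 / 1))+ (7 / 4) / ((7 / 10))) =423 / 70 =6.04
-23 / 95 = -0.24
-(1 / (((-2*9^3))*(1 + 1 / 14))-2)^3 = 10470400653133 / 1307544150375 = 8.01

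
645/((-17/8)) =-5160/17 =-303.53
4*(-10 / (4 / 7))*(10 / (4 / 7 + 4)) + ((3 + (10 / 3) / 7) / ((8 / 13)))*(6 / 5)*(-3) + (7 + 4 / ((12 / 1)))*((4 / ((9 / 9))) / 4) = -139547 / 840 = -166.13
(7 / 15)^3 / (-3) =-343 / 10125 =-0.03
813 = 813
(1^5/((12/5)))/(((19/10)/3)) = 25/38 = 0.66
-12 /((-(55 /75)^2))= 2700 /121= 22.31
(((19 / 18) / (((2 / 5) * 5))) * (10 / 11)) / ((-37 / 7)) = -665 / 7326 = -0.09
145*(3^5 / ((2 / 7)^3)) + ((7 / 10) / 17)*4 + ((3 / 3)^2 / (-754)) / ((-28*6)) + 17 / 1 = 16266079727983 / 10767120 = 1510717.79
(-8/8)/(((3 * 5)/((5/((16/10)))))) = -5/24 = -0.21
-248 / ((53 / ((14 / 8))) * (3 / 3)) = -8.19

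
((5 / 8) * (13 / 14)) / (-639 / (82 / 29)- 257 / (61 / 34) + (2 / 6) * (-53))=-487695 / 325126312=-0.00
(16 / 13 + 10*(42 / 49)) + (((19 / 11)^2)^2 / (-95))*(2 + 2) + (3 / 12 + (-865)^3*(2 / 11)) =-3135651045914609 / 26646620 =-117675376.69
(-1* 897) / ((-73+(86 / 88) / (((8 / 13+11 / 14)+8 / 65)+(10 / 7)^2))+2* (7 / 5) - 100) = 746899010 / 141491041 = 5.28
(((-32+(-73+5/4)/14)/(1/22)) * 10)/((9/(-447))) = 811305/2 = 405652.50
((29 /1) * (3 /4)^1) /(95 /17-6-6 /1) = -3.39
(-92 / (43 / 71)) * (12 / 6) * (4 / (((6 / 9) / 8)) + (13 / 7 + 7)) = -5199472 / 301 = -17273.99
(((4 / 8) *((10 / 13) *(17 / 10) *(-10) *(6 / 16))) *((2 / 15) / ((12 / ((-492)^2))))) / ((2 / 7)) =-600117 / 26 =-23081.42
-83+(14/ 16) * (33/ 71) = -46913/ 568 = -82.59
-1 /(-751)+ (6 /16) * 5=11273 /6008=1.88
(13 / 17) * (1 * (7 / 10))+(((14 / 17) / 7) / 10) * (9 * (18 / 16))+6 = 905 / 136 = 6.65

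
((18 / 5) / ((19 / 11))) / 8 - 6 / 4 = -471 / 380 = -1.24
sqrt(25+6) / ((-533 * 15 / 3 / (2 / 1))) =-2 * sqrt(31) / 2665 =-0.00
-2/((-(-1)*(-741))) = 2/741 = 0.00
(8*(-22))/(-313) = 176/313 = 0.56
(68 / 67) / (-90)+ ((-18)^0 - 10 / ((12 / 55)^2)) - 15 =-1801609 / 8040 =-224.08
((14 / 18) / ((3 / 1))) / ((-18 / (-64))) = 224 / 243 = 0.92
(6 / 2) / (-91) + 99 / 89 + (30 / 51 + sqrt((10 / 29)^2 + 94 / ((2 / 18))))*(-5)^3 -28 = -125*sqrt(711586) / 29 -13830260 / 137683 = -3736.47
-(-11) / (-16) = -11 / 16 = -0.69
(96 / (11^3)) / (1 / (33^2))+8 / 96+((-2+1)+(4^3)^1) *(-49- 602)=-5403337 / 132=-40934.37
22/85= 0.26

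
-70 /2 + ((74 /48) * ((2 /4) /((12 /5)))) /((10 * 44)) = -1774043 /50688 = -35.00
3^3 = 27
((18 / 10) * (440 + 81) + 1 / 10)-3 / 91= 853459 / 910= 937.87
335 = 335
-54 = -54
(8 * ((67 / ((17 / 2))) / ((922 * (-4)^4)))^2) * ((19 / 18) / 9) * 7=597037 / 81508828594176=0.00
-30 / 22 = -15 / 11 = -1.36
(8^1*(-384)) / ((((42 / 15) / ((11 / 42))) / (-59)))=830720 / 49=16953.47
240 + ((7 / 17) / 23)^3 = 14346353383 / 59776471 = 240.00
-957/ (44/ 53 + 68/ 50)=-1268025/ 2902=-436.95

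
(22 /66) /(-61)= -1 /183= -0.01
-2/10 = -1/5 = -0.20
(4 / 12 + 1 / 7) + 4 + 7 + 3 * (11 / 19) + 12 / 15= 27956 / 1995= 14.01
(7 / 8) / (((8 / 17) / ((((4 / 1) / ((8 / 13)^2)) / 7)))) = 2873 / 1024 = 2.81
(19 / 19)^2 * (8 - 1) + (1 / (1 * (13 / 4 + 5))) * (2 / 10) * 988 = 5107 / 165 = 30.95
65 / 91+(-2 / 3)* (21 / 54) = 86 / 189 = 0.46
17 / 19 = 0.89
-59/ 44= -1.34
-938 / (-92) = 469 / 46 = 10.20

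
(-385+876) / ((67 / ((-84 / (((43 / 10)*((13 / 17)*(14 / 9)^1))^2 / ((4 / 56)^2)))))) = -862036425 / 7181125861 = -0.12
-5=-5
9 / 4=2.25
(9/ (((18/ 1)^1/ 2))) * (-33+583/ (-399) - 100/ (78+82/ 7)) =-2228575/ 62643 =-35.58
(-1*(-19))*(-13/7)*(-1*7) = 247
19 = 19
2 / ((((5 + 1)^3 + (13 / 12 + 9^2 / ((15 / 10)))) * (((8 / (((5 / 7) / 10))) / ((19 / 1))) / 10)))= 285 / 22771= 0.01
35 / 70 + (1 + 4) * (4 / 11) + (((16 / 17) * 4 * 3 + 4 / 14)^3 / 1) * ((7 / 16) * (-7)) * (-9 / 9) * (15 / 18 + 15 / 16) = 17994504599 / 2136288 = 8423.26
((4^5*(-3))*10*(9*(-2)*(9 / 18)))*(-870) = -240537600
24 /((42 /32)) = 128 /7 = 18.29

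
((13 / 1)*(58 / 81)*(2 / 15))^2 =2274064 / 1476225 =1.54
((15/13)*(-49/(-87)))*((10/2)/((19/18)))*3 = 66150/7163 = 9.23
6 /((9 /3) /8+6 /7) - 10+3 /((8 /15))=91 /184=0.49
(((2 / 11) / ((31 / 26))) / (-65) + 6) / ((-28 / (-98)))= 35791 / 1705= 20.99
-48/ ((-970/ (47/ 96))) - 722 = -1400633/ 1940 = -721.98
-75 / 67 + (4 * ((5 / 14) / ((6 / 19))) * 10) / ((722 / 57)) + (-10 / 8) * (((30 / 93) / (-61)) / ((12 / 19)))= 52414375 / 21285096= 2.46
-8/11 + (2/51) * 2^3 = -232/561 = -0.41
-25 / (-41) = 25 / 41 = 0.61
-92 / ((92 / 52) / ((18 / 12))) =-78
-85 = -85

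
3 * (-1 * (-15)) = 45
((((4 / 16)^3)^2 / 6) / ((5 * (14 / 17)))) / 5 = 17 / 8601600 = 0.00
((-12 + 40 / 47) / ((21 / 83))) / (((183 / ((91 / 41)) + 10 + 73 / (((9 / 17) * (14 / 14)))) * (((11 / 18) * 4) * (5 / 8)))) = -7632846 / 60956885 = -0.13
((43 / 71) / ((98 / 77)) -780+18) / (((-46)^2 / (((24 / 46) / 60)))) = -151391 / 48375992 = -0.00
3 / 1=3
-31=-31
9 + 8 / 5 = 53 / 5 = 10.60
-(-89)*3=267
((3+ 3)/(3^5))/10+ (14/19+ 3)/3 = 9604/7695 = 1.25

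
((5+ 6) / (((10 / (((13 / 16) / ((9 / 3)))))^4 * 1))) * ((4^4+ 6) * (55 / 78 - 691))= -170460315311 / 159252480000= -1.07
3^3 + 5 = 32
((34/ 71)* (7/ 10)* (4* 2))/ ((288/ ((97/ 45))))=11543/ 575100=0.02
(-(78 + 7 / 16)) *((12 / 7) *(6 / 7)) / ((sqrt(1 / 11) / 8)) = -45180 *sqrt(11) / 49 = -3058.06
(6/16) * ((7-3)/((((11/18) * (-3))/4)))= -36/11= -3.27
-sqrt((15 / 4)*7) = -5.12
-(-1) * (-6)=-6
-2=-2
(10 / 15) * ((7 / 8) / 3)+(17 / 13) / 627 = 19223 / 97812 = 0.20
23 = 23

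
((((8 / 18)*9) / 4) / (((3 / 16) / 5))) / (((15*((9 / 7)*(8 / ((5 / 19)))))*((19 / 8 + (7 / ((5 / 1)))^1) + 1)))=2800 / 293949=0.01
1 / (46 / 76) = 38 / 23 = 1.65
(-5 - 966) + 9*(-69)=-1592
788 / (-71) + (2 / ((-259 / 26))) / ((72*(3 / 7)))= -1575347 / 141858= -11.11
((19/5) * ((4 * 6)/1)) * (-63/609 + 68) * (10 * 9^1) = 16161552/29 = 557294.90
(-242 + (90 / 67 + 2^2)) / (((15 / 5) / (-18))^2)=-570816 / 67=-8519.64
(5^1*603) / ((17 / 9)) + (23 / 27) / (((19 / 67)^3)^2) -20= 69405275725744 / 21594059379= 3214.09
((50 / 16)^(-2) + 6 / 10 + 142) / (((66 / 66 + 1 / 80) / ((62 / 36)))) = 22118872 / 91125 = 242.73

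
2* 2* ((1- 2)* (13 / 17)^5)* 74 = -109902728 / 1419857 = -77.40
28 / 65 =0.43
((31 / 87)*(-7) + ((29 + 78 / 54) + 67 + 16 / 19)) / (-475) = -475034 / 2355525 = -0.20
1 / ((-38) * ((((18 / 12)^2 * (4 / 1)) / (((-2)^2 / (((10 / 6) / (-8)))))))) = 16 / 285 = 0.06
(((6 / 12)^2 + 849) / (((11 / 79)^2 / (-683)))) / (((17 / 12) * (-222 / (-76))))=-550242370858 / 76109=-7229662.34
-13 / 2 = -6.50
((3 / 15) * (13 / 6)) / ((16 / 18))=39 / 80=0.49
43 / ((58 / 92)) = 1978 / 29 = 68.21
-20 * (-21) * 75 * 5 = 157500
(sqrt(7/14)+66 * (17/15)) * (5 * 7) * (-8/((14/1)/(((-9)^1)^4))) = -9815256 - 65610 * sqrt(2) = -9908042.55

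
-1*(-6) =6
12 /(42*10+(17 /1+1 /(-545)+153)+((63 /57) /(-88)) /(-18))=65609280 /3225783383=0.02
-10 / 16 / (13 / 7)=-0.34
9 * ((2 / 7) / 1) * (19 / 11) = 342 / 77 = 4.44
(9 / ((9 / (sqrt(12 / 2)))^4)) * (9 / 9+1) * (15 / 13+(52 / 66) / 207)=822424 / 7193043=0.11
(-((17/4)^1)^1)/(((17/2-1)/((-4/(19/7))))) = 238/285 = 0.84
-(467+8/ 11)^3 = -136193423625/ 1331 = -102324134.95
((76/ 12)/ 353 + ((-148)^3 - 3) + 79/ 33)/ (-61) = 37763641859/ 710589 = 53144.14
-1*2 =-2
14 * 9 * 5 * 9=5670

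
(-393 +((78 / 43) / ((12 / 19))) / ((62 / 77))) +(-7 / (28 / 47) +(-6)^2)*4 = -1559253 / 5332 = -292.43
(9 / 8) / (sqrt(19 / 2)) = 0.36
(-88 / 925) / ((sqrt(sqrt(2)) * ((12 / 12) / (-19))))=1.52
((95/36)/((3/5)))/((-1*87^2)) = -475/817452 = -0.00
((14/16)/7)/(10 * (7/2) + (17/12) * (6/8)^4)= 128/36299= 0.00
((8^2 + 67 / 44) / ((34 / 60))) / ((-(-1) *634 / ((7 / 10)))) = 60543 / 474232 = 0.13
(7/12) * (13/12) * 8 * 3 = 91/6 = 15.17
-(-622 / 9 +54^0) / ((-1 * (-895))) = 613 / 8055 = 0.08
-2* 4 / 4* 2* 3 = -12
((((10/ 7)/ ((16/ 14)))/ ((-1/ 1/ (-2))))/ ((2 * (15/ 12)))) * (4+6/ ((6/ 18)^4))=490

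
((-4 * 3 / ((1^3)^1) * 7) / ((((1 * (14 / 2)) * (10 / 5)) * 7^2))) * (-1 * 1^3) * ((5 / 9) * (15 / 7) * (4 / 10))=20 / 343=0.06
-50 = -50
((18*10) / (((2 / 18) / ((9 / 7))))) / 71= 14580 / 497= 29.34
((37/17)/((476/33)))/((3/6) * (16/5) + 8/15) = 18315/258944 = 0.07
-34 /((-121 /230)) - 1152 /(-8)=25244 /121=208.63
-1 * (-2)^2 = -4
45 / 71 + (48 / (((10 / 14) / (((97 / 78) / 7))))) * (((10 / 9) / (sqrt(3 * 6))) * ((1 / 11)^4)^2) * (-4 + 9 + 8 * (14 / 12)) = 0.63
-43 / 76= -0.57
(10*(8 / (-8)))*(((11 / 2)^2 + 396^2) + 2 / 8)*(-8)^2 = -100381760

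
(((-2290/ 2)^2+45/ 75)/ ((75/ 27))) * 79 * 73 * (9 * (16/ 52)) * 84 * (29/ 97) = 29836880989582464/ 157625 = 189290283835.57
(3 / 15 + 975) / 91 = 4876 / 455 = 10.72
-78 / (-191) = 78 / 191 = 0.41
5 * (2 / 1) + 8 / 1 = 18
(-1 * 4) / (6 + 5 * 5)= -4 / 31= -0.13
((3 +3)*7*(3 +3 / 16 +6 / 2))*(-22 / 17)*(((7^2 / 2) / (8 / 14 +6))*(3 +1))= -7844067 / 1564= -5015.39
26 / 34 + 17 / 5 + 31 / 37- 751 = -2346162 / 3145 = -746.00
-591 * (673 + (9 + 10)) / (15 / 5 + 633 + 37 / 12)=-639.94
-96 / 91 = -1.05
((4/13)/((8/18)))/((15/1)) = 3/65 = 0.05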